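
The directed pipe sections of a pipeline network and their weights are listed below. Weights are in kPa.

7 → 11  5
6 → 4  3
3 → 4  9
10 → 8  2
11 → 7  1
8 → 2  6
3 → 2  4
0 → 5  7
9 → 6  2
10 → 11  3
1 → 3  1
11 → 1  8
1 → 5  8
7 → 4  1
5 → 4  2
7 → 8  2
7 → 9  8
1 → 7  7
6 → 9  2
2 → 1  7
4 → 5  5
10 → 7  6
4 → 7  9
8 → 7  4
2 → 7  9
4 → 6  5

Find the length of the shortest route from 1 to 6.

Compare a few routes:
1 → 7 → 4 → 6: 7+1+5 = 13
1 → 5 → 4 → 6: 8+2+5 = 15
1 → 3 → 4 → 6: 1+9+5 = 15
Cheapest is 1 → 7 → 4 → 6 at 13 kPa.

13 kPa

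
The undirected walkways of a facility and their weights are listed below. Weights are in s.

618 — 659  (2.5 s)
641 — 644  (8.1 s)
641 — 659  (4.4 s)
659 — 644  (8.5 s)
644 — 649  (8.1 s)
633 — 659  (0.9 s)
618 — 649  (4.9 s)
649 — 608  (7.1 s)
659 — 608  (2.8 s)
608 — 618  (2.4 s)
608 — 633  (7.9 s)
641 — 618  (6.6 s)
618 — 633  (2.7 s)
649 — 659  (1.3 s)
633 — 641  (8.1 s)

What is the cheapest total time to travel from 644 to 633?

Compare a few routes:
644–649–659–633: 8.1+1.3+0.9 = 10.3
644–659–633: 8.5+0.9 = 9.4
644–641–659–633: 8.1+4.4+0.9 = 13.4
Cheapest is 644–659–633 at 9.4 s.

9.4 s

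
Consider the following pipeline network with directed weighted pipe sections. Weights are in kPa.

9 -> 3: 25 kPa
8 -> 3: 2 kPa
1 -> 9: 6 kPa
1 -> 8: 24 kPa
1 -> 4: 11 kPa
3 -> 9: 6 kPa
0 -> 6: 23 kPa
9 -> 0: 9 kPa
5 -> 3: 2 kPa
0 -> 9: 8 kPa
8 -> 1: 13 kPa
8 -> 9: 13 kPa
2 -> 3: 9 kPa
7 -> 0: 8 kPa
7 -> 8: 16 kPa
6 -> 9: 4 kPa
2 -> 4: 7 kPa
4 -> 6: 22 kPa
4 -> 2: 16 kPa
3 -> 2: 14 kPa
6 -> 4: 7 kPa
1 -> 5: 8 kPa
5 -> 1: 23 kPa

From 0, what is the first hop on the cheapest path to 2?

Compare a few routes:
0 → 9 → 3 → 2: 8+25+14 = 47
0 → 6 → 4 → 2: 23+7+16 = 46
Cheapest is 0 → 6 → 4 → 2 at 46 kPa.
So from 0 the first move is to 6.

6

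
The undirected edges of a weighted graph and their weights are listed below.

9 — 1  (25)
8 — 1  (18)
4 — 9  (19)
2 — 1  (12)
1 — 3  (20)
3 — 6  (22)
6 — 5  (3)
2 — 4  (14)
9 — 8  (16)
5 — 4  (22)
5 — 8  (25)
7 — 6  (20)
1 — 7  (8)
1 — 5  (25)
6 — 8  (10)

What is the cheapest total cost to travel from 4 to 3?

46

Enumerating some paths:
4 - 9 - 1 - 3: 19+25+20 = 64
4 - 2 - 1 - 3: 14+12+20 = 46
4 - 5 - 6 - 3: 22+3+22 = 47
Cheapest is 4 - 2 - 1 - 3 at 46.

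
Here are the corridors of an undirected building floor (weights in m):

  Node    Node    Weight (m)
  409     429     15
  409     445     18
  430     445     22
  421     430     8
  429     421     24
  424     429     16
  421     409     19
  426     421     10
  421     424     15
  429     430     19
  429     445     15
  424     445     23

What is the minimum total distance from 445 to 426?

Enumerating some paths:
445–409–421–426: 18+19+10 = 47
445–424–421–426: 23+15+10 = 48
445–430–421–426: 22+8+10 = 40
Cheapest is 445–430–421–426 at 40 m.

40 m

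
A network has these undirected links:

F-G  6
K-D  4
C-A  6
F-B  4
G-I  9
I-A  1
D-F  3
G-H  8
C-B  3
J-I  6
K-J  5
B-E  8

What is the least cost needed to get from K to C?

14

Shortest distances from K:
K: 0
D: 4  (via K)
J: 5  (via K)
F: 7  (via D)
B: 11  (via F)
I: 11  (via J)
A: 12  (via I)
G: 13  (via F)
C: 14  (via B)
Shortest route: K → D → F → B → C = 14.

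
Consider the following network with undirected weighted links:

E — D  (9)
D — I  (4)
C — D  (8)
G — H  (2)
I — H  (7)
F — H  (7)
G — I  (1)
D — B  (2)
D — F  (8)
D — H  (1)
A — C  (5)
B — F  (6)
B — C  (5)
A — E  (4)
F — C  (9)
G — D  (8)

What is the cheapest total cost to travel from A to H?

Shortest distances from A:
A: 0
E: 4  (via A)
C: 5  (via A)
B: 10  (via C)
D: 12  (via B)
H: 13  (via D)
Shortest route: A–C–B–D–H = 13.

13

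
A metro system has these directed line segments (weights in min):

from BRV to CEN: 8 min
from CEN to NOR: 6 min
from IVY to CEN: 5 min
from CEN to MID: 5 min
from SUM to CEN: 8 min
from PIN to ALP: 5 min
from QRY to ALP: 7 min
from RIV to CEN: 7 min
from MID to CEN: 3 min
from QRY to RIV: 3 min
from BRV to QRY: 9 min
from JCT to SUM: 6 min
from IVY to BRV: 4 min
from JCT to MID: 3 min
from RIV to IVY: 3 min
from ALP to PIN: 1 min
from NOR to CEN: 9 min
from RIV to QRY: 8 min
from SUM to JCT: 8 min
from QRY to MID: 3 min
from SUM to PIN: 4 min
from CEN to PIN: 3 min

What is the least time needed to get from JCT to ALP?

Candidate routes:
JCT - SUM - PIN - ALP: 6+4+5 = 15
JCT - SUM - CEN - PIN - ALP: 6+8+3+5 = 22
JCT - MID - CEN - PIN - ALP: 3+3+3+5 = 14
Cheapest is JCT - MID - CEN - PIN - ALP at 14 min.

14 min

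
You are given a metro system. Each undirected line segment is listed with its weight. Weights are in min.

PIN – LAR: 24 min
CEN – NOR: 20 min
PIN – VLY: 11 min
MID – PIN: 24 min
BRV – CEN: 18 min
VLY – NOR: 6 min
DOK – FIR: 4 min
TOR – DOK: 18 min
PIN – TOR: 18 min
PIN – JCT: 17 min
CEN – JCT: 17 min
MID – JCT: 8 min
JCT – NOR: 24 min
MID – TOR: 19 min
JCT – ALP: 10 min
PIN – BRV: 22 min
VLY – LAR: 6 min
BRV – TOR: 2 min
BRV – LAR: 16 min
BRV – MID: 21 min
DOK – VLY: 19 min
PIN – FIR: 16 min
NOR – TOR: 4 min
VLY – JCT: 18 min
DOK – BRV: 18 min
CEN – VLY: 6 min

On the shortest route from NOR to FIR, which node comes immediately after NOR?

Candidate routes:
NOR → TOR → BRV → DOK → FIR: 4+2+18+4 = 28
NOR → TOR → DOK → FIR: 4+18+4 = 26
The minimum is 26 min via NOR → TOR → DOK → FIR.
So from NOR the first move is to TOR.

TOR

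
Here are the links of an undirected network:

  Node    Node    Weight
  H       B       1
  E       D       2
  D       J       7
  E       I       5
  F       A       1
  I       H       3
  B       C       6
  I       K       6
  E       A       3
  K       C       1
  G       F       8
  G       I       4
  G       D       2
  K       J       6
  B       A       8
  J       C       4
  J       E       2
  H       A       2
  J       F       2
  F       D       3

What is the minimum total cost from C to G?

Candidate routes:
C - K - I - G: 1+6+4 = 11
C - J - F - D - G: 4+2+3+2 = 11
C - J - E - D - G: 4+2+2+2 = 10
The minimum is 10 via C - J - E - D - G.

10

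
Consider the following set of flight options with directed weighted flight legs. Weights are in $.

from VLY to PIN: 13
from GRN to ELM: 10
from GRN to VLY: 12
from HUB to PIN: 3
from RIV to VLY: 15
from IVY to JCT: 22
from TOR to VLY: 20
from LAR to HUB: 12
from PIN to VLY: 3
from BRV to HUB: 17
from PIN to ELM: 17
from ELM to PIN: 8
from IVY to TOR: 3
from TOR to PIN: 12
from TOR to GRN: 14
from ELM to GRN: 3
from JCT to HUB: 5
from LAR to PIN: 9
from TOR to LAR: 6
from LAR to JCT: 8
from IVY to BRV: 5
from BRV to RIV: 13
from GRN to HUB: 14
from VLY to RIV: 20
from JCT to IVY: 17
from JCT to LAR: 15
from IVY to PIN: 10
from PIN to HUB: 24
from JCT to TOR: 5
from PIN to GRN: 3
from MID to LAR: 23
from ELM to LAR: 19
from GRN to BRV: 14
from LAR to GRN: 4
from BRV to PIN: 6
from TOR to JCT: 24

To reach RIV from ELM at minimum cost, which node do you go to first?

GRN

Compare a few routes:
ELM–PIN–VLY–RIV: 8+3+20 = 31
ELM–GRN–BRV–RIV: 3+14+13 = 30
The minimum is $30 via ELM–GRN–BRV–RIV.
So from ELM the first move is to GRN.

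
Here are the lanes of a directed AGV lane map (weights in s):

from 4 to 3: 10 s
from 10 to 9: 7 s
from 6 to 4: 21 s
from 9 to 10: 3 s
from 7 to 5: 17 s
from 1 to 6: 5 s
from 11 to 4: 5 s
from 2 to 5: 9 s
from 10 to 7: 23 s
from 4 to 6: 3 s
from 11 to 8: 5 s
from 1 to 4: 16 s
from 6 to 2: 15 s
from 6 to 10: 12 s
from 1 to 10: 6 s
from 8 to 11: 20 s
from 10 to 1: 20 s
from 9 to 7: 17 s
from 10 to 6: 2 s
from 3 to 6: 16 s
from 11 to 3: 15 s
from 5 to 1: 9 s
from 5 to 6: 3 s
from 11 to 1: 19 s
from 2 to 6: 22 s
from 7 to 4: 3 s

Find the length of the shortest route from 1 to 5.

Settle nodes by increasing distance from 1:
1: 0
6: 5  (via 1)
10: 6  (via 1)
9: 13  (via 10)
4: 16  (via 1)
2: 20  (via 6)
3: 26  (via 4)
5: 29  (via 2)
Shortest route: 1–6–2–5 = 29 s.

29 s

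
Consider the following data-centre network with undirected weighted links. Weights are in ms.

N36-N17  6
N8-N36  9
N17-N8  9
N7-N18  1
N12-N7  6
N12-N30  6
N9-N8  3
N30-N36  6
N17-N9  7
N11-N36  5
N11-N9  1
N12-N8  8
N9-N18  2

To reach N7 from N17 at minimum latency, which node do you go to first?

N9

Enumerating some paths:
N17–N9–N18–N7: 7+2+1 = 10
N17–N36–N11–N9–N18–N7: 6+5+1+2+1 = 15
N17–N36–N8–N9–N18–N7: 6+9+3+2+1 = 21
N17–N8–N9–N18–N7: 9+3+2+1 = 15
The minimum is 10 ms via N17–N9–N18–N7.
So from N17 the first move is to N9.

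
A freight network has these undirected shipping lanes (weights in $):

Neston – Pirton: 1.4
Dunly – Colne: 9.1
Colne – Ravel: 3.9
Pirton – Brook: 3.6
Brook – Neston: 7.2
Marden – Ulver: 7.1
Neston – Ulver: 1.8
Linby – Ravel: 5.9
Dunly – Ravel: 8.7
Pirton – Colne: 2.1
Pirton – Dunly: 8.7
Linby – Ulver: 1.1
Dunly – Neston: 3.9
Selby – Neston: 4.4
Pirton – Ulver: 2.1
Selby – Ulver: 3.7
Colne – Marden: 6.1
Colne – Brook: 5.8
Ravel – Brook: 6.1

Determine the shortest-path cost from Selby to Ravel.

$10.7

Candidate routes:
Selby → Ulver → Neston → Pirton → Colne → Ravel: 3.7+1.8+1.4+2.1+3.9 = 12.9
Selby → Ulver → Pirton → Colne → Ravel: 3.7+2.1+2.1+3.9 = 11.8
Selby → Ulver → Linby → Ravel: 3.7+1.1+5.9 = 10.7
Selby → Neston → Pirton → Colne → Ravel: 4.4+1.4+2.1+3.9 = 11.8
The minimum is $10.7 via Selby → Ulver → Linby → Ravel.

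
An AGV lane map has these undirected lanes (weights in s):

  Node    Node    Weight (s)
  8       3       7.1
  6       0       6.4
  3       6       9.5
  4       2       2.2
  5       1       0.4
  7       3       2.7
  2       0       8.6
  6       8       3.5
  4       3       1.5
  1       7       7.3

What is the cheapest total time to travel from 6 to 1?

19.5 s

Running Dijkstra from 6:
6: 0
8: 3.5  (via 6)
0: 6.4  (via 6)
3: 9.5  (via 6)
4: 11  (via 3)
7: 12.2  (via 3)
2: 13.2  (via 4)
1: 19.5  (via 7)
Shortest route: 6 → 3 → 7 → 1 = 19.5 s.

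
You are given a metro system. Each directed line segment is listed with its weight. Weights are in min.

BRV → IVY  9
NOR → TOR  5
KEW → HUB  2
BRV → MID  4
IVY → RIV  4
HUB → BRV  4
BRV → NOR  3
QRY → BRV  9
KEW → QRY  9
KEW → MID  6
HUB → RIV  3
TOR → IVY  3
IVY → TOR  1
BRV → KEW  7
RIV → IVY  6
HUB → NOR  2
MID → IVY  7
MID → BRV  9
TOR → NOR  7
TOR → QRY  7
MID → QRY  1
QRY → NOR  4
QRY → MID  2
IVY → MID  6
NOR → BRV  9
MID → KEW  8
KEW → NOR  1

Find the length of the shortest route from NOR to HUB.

Compare a few routes:
NOR - BRV - MID - KEW - HUB: 9+4+8+2 = 23
NOR - BRV - KEW - HUB: 9+7+2 = 18
Cheapest is NOR - BRV - KEW - HUB at 18 min.

18 min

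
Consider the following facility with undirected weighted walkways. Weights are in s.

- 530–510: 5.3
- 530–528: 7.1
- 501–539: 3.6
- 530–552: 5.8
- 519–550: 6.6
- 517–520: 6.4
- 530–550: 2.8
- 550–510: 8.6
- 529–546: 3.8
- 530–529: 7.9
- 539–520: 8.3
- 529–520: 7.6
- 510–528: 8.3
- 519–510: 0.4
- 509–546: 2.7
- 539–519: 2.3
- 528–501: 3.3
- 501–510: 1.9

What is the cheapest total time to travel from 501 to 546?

18.9 s

Enumerating some paths:
501 - 528 - 530 - 529 - 546: 3.3+7.1+7.9+3.8 = 22.1
501 - 510 - 530 - 529 - 546: 1.9+5.3+7.9+3.8 = 18.9
The minimum is 18.9 s via 501 - 510 - 530 - 529 - 546.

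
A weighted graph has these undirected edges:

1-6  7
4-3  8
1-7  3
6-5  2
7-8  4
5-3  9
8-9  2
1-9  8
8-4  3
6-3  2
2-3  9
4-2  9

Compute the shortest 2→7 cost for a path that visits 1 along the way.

Best 2 to 1: 2–3–6–1 costing 18
Best 1 to 7: 1–7 costing 3
Total via 1: 18 + 3 = 21.

21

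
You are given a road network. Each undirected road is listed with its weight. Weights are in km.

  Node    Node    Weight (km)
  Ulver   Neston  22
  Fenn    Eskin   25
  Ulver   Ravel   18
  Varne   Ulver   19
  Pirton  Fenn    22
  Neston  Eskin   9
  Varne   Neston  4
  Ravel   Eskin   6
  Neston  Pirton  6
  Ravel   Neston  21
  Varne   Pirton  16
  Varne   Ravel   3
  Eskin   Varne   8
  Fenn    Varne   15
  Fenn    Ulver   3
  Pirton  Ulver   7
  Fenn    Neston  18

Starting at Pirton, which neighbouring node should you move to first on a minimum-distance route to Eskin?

Compare a few routes:
Pirton → Neston → Varne → Eskin: 6+4+8 = 18
Pirton → Neston → Eskin: 6+9 = 15
Pirton → Neston → Varne → Ravel → Eskin: 6+4+3+6 = 19
Cheapest is Pirton → Neston → Eskin at 15 km.
So from Pirton the first move is to Neston.

Neston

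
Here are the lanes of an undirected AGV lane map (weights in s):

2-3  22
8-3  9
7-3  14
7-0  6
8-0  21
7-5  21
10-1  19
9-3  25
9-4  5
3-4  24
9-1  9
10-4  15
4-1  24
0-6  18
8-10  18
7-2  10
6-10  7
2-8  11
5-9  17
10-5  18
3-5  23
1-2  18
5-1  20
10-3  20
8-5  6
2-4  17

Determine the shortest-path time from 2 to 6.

34 s

Running Dijkstra from 2:
2: 0
7: 10  (via 2)
8: 11  (via 2)
0: 16  (via 7)
4: 17  (via 2)
5: 17  (via 8)
1: 18  (via 2)
3: 20  (via 8)
9: 22  (via 4)
10: 29  (via 8)
6: 34  (via 0)
Shortest route: 2 → 7 → 0 → 6 = 34 s.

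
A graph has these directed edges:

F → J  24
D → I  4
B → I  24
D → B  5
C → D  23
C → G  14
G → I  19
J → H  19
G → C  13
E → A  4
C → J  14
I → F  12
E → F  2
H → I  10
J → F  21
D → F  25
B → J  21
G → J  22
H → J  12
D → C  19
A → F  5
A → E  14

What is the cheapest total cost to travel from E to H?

45

Settle nodes by increasing distance from E:
E: 0
F: 2  (via E)
A: 4  (via E)
J: 26  (via F)
H: 45  (via J)
Shortest route: E → F → J → H = 45.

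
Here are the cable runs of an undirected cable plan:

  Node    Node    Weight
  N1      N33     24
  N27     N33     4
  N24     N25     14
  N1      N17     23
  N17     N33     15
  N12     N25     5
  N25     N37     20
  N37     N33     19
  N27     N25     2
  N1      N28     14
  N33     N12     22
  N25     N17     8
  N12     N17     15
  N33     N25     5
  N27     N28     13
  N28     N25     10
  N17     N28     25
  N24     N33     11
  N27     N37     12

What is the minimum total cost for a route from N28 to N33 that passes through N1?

38

Best N28 to N1: N28–N1 costing 14
Best N1 to N33: N1–N33 costing 24
Total via N1: 14 + 24 = 38.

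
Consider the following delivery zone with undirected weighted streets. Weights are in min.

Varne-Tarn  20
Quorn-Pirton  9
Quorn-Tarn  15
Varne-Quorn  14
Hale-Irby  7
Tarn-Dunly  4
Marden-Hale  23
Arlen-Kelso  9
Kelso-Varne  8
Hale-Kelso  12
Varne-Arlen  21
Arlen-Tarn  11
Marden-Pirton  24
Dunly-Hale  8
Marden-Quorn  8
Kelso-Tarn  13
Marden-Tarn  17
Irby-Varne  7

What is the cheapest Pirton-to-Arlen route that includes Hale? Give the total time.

57 min

Shortest Pirton→Hale: Pirton–Quorn–Tarn–Dunly–Hale = 36
Shortest Hale→Arlen: Hale–Kelso–Arlen = 21
Total via Hale: 36 + 21 = 57 min.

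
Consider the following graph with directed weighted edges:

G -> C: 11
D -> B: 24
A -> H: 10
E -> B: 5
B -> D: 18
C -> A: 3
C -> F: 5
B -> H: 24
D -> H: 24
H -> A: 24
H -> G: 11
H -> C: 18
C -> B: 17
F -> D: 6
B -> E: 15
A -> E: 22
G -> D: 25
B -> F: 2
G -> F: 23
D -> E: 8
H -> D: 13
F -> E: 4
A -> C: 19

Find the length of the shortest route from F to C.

48

Candidate routes:
F - E - B - H - C: 4+5+24+18 = 51
F - D - H - C: 6+24+18 = 48
F - E - B - H - G - C: 4+5+24+11+11 = 55
F - D - H - G - C: 6+24+11+11 = 52
The minimum is 48 via F - D - H - C.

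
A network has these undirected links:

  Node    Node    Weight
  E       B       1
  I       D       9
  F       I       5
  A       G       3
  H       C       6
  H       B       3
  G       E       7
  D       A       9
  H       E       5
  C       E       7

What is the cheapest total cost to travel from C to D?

Compare a few routes:
C → E → G → A → D: 7+7+3+9 = 26
C → H → B → E → G → A → D: 6+3+1+7+3+9 = 29
C → H → E → G → A → D: 6+5+7+3+9 = 30
The minimum is 26 via C → E → G → A → D.

26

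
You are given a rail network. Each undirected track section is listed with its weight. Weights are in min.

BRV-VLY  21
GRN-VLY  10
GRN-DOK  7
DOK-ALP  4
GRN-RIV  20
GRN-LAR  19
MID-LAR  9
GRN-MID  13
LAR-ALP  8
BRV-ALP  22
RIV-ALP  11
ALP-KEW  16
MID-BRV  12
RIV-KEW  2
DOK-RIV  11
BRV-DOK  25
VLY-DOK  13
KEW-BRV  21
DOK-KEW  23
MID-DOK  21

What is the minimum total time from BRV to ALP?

22 min

Shortest distances from BRV:
BRV: 0
MID: 12  (via BRV)
LAR: 21  (via MID)
VLY: 21  (via BRV)
KEW: 21  (via BRV)
ALP: 22  (via BRV)
Shortest route: BRV–ALP = 22 min.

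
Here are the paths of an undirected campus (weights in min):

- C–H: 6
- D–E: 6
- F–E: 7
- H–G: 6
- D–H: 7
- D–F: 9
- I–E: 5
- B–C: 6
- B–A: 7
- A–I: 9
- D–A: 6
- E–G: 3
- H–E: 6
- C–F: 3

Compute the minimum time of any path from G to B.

Shortest distances from G:
G: 0
E: 3  (via G)
H: 6  (via G)
I: 8  (via E)
D: 9  (via E)
F: 10  (via E)
C: 12  (via H)
A: 15  (via D)
B: 18  (via C)
Shortest route: G–H–C–B = 18 min.

18 min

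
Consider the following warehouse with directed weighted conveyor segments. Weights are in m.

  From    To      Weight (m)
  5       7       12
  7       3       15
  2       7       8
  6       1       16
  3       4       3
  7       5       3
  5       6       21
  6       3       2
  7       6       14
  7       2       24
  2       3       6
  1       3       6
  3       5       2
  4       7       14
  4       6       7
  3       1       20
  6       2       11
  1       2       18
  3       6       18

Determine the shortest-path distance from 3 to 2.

Candidate routes:
3 - 4 - 6 - 2: 3+7+11 = 21
3 - 6 - 2: 18+11 = 29
3 - 5 - 6 - 2: 2+21+11 = 34
Cheapest is 3 - 4 - 6 - 2 at 21 m.

21 m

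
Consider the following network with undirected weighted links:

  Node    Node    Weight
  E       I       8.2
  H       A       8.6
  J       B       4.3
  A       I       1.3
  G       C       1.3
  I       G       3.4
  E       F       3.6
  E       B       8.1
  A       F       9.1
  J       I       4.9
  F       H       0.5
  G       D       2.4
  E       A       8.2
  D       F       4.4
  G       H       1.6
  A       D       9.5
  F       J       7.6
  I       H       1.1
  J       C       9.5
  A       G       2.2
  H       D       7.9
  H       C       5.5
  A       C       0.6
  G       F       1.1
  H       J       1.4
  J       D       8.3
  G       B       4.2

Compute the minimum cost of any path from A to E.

6.5

Settle nodes by increasing distance from A:
A: 0
C: 0.6  (via A)
I: 1.3  (via A)
G: 1.9  (via C)
H: 2.4  (via I)
F: 2.9  (via H)
J: 3.8  (via H)
D: 4.3  (via G)
B: 6.1  (via G)
E: 6.5  (via F)
Shortest route: A–I–H–F–E = 6.5.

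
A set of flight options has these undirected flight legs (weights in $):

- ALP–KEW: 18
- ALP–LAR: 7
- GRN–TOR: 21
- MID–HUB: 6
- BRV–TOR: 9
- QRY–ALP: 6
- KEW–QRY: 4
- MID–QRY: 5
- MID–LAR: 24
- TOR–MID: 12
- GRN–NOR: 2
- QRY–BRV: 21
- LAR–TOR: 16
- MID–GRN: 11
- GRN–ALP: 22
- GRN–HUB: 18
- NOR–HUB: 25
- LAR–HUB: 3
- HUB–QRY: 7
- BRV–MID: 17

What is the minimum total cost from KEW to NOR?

Settle nodes by increasing distance from KEW:
KEW: 0
QRY: 4  (via KEW)
MID: 9  (via QRY)
ALP: 10  (via QRY)
HUB: 11  (via QRY)
LAR: 14  (via HUB)
GRN: 20  (via MID)
TOR: 21  (via MID)
NOR: 22  (via GRN)
Shortest route: KEW–QRY–MID–GRN–NOR = $22.

$22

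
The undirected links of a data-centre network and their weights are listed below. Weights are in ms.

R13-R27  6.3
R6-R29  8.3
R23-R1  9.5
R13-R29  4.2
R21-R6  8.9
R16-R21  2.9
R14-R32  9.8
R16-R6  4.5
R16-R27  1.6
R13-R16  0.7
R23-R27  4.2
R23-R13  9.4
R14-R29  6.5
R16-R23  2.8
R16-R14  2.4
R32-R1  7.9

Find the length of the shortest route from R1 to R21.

Shortest distances from R1:
R1: 0
R32: 7.9  (via R1)
R23: 9.5  (via R1)
R16: 12.3  (via R23)
R13: 13  (via R16)
R27: 13.7  (via R23)
R14: 14.7  (via R16)
R21: 15.2  (via R16)
Shortest route: R1–R23–R16–R21 = 15.2 ms.

15.2 ms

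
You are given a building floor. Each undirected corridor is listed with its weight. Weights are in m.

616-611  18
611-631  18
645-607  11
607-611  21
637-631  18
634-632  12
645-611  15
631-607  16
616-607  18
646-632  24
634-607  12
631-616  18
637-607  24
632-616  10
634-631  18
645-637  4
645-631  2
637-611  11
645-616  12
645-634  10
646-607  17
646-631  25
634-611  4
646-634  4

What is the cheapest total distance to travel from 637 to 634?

Shortest distances from 637:
637: 0
645: 4  (via 637)
631: 6  (via 645)
611: 11  (via 637)
634: 14  (via 645)
Shortest route: 637–645–634 = 14 m.

14 m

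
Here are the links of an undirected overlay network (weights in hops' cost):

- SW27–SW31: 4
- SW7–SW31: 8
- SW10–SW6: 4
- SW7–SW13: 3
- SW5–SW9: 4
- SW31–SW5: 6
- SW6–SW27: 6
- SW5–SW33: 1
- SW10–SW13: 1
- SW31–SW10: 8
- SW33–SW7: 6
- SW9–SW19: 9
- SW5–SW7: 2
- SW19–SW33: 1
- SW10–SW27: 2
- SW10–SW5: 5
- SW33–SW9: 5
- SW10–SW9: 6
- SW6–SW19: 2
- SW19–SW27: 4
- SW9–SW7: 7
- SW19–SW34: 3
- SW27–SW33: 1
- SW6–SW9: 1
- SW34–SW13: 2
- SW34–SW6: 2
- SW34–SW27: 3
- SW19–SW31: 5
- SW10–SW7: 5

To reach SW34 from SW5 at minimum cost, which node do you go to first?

SW33

Candidate routes:
SW5 - SW9 - SW6 - SW34: 4+1+2 = 7
SW5 - SW7 - SW13 - SW34: 2+3+2 = 7
SW5 - SW33 - SW19 - SW6 - SW34: 1+1+2+2 = 6
SW5 - SW33 - SW19 - SW34: 1+1+3 = 5
The minimum is 5 hops' cost via SW5 - SW33 - SW19 - SW34.
So from SW5 the first move is to SW33.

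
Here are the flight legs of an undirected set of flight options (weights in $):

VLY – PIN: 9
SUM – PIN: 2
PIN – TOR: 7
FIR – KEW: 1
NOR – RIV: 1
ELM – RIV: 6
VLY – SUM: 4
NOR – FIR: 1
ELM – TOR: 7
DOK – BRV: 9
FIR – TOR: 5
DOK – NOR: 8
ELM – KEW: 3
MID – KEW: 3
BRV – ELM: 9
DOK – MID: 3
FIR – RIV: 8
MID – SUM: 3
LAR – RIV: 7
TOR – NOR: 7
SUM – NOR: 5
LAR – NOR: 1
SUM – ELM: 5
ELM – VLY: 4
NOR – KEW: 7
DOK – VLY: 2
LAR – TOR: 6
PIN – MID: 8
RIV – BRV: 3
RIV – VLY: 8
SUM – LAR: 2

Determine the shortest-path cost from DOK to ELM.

$6

Enumerating some paths:
DOK → VLY → ELM: 2+4 = 6
DOK → MID → KEW → ELM: 3+3+3 = 9
Cheapest is DOK → VLY → ELM at $6.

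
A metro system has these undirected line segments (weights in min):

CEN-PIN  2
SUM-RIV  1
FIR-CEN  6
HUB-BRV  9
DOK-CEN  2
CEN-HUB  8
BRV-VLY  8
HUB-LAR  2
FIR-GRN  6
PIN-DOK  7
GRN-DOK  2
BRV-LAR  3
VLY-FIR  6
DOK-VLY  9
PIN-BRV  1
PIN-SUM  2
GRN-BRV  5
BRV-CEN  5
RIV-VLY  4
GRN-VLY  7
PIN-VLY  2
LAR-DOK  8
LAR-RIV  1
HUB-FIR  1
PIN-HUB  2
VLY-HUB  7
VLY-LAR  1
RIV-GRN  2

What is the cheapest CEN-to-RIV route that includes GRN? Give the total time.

6 min

Shortest CEN→GRN: CEN → DOK → GRN = 4
Shortest GRN→RIV: GRN → RIV = 2
Total via GRN: 4 + 2 = 6 min.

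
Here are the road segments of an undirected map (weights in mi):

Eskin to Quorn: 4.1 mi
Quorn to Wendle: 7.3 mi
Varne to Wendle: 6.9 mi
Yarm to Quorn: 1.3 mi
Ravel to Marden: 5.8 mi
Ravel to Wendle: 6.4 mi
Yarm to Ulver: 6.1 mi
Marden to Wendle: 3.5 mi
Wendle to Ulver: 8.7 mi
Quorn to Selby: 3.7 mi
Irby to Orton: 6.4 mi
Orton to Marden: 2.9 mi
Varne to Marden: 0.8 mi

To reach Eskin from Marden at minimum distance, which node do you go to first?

Wendle

Compare a few routes:
Marden–Varne–Wendle–Quorn–Eskin: 0.8+6.9+7.3+4.1 = 19.1
Marden–Ravel–Wendle–Quorn–Eskin: 5.8+6.4+7.3+4.1 = 23.6
Marden–Wendle–Quorn–Eskin: 3.5+7.3+4.1 = 14.9
Marden–Wendle–Ulver–Yarm–Quorn–Eskin: 3.5+8.7+6.1+1.3+4.1 = 23.7
The minimum is 14.9 mi via Marden–Wendle–Quorn–Eskin.
So from Marden the first move is to Wendle.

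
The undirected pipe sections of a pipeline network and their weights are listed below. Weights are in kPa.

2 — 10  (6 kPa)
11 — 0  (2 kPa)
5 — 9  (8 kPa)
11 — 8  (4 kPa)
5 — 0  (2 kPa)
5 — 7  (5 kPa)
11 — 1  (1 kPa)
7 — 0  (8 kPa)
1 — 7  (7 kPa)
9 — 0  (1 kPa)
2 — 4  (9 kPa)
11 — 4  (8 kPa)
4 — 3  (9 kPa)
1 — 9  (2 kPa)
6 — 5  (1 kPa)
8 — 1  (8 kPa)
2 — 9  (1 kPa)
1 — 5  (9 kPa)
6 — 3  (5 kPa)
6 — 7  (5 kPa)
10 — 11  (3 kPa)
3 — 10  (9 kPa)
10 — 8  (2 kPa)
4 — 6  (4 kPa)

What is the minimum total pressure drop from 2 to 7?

9 kPa

Running Dijkstra from 2:
2: 0
9: 1  (via 2)
0: 2  (via 9)
1: 3  (via 9)
5: 4  (via 0)
11: 4  (via 0)
6: 5  (via 5)
10: 6  (via 2)
8: 8  (via 11)
4: 9  (via 2)
7: 9  (via 5)
Shortest route: 2 → 9 → 0 → 5 → 7 = 9 kPa.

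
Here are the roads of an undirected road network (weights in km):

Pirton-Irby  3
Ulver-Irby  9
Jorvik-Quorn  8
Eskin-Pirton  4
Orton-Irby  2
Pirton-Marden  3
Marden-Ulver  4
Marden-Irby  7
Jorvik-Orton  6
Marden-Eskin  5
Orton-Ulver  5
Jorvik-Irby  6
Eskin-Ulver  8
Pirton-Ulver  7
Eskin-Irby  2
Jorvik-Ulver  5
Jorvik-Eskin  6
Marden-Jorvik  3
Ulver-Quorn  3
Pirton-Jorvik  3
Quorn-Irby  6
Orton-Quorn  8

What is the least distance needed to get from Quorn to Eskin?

8 km

Settle nodes by increasing distance from Quorn:
Quorn: 0
Ulver: 3  (via Quorn)
Irby: 6  (via Quorn)
Marden: 7  (via Ulver)
Orton: 8  (via Quorn)
Eskin: 8  (via Irby)
Shortest route: Quorn → Irby → Eskin = 8 km.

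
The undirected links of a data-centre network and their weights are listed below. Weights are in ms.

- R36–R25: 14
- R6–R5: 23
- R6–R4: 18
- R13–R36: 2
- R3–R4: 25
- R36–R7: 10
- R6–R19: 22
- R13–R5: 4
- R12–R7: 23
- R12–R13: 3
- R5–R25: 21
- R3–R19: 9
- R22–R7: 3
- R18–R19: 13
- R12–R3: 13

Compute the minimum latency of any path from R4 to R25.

Candidate routes:
R4 → R3 → R12 → R13 → R36 → R25: 25+13+3+2+14 = 57
R4 → R6 → R5 → R25: 18+23+21 = 62
R4 → R6 → R5 → R13 → R36 → R25: 18+23+4+2+14 = 61
Cheapest is R4 → R3 → R12 → R13 → R36 → R25 at 57 ms.

57 ms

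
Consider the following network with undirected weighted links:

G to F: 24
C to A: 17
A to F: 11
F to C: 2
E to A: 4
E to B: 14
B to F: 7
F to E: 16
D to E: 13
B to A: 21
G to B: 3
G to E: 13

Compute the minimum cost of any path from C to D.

30

Compare a few routes:
C → F → A → E → D: 2+11+4+13 = 30
C → A → E → D: 17+4+13 = 34
C → F → B → E → D: 2+7+14+13 = 36
C → F → E → D: 2+16+13 = 31
The minimum is 30 via C → F → A → E → D.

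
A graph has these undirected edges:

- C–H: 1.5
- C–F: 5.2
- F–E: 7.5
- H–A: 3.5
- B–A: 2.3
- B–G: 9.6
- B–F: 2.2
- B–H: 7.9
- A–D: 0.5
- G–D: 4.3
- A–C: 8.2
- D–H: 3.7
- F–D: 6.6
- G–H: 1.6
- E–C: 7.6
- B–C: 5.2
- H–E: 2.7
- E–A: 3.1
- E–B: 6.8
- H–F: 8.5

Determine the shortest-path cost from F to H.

Enumerating some paths:
F–C–H: 5.2+1.5 = 6.7
F–B–A–H: 2.2+2.3+3.5 = 8
The minimum is 6.7 via F–C–H.

6.7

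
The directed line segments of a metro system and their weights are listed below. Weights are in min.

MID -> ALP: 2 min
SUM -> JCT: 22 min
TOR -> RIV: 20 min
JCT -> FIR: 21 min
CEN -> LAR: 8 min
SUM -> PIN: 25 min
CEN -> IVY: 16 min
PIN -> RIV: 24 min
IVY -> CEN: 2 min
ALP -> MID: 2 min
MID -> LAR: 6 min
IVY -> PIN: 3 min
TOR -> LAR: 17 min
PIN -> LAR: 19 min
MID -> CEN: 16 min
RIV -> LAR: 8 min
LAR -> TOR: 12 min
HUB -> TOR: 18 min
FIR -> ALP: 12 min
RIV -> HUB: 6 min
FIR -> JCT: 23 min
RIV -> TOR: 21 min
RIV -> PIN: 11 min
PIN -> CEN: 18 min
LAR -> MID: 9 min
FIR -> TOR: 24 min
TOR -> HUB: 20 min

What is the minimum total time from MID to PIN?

35 min

Settle nodes by increasing distance from MID:
MID: 0
ALP: 2  (via MID)
LAR: 6  (via MID)
CEN: 16  (via MID)
TOR: 18  (via LAR)
IVY: 32  (via CEN)
PIN: 35  (via IVY)
Shortest route: MID → CEN → IVY → PIN = 35 min.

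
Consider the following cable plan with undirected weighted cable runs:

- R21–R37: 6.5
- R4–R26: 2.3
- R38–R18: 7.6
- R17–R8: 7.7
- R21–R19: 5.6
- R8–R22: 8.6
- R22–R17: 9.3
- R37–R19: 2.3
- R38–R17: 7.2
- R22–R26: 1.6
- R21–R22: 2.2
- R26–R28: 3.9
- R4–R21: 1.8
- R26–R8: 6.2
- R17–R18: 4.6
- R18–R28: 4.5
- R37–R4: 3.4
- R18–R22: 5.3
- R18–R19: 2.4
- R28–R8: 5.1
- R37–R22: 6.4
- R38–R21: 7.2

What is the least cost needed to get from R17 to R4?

12.7

Running Dijkstra from R17:
R17: 0
R18: 4.6  (via R17)
R19: 7  (via R18)
R38: 7.2  (via R17)
R8: 7.7  (via R17)
R28: 9.1  (via R18)
R37: 9.3  (via R19)
R22: 9.3  (via R17)
R26: 10.9  (via R22)
R21: 11.5  (via R22)
R4: 12.7  (via R37)
Shortest route: R17 → R18 → R19 → R37 → R4 = 12.7.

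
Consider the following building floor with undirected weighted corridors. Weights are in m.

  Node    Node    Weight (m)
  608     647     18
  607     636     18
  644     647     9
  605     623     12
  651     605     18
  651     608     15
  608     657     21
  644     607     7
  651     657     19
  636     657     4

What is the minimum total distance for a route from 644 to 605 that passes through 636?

66 m

Shortest 644→636: 644–607–636 = 25
Best 636 to 605: 636–657–651–605 costing 41
Total via 636: 25 + 41 = 66 m.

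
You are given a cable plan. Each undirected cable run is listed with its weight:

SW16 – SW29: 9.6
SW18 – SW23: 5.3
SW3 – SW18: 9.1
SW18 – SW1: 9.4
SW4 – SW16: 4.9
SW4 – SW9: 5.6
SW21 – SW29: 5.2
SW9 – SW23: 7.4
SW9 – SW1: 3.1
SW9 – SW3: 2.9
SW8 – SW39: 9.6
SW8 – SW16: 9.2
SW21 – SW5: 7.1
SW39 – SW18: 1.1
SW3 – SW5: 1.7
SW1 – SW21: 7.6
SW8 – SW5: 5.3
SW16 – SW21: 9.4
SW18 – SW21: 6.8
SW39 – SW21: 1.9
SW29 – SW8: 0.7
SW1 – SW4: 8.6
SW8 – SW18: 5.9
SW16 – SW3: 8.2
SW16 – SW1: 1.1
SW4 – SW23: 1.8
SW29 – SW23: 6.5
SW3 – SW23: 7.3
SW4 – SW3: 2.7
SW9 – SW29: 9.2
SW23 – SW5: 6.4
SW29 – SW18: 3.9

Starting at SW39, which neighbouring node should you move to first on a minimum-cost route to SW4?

Candidate routes:
SW39–SW18–SW23–SW4: 1.1+5.3+1.8 = 8.2
SW39–SW18–SW3–SW4: 1.1+9.1+2.7 = 12.9
The minimum is 8.2 via SW39–SW18–SW23–SW4.
So from SW39 the first move is to SW18.

SW18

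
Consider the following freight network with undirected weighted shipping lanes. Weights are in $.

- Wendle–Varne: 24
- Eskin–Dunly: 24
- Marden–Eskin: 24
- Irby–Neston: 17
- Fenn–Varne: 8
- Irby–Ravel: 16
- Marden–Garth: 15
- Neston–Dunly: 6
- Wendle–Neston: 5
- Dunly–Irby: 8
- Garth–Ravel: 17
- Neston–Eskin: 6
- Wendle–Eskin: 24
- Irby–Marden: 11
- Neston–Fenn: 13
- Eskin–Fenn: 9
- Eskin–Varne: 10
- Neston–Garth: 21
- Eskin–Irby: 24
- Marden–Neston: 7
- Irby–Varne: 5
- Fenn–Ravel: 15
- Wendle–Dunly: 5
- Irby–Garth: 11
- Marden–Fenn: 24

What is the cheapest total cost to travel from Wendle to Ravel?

$29

Settle nodes by increasing distance from Wendle:
Wendle: 0
Dunly: 5  (via Wendle)
Neston: 5  (via Wendle)
Eskin: 11  (via Neston)
Marden: 12  (via Neston)
Irby: 13  (via Dunly)
Varne: 18  (via Irby)
Fenn: 18  (via Neston)
Garth: 24  (via Irby)
Ravel: 29  (via Irby)
Shortest route: Wendle–Dunly–Irby–Ravel = $29.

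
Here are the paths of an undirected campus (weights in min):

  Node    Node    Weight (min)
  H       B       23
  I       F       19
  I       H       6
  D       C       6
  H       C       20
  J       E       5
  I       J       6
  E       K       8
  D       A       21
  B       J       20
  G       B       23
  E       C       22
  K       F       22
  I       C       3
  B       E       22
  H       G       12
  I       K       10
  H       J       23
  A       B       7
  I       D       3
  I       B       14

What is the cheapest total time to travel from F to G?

37 min

Settle nodes by increasing distance from F:
F: 0
I: 19  (via F)
C: 22  (via I)
D: 22  (via I)
K: 22  (via F)
H: 25  (via I)
J: 25  (via I)
E: 30  (via K)
B: 33  (via I)
G: 37  (via H)
Shortest route: F → I → H → G = 37 min.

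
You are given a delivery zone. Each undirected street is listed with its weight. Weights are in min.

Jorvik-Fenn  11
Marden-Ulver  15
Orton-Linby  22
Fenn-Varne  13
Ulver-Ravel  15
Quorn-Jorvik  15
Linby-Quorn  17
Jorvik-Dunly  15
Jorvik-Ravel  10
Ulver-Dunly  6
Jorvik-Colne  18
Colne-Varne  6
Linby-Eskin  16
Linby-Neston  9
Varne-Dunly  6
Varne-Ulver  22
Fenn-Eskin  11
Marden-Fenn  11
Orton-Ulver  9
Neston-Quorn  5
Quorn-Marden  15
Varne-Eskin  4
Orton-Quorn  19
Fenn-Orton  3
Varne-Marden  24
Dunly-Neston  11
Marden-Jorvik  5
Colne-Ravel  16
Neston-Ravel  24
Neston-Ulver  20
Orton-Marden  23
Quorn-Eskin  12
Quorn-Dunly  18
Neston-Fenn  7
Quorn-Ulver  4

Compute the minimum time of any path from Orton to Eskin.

Compare a few routes:
Orton–Ulver–Dunly–Varne–Eskin: 9+6+6+4 = 25
Orton–Ulver–Quorn–Eskin: 9+4+12 = 25
Orton–Fenn–Varne–Eskin: 3+13+4 = 20
Orton–Fenn–Eskin: 3+11 = 14
The minimum is 14 min via Orton–Fenn–Eskin.

14 min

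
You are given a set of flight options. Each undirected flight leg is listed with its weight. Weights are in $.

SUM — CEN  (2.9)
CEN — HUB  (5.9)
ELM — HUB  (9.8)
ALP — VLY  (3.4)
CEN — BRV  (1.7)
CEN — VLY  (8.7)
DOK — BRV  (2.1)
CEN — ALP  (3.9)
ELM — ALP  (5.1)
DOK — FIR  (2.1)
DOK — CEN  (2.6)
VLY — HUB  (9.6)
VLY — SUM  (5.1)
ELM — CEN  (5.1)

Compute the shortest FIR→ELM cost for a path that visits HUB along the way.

$20.4

Shortest FIR→HUB: FIR → DOK → CEN → HUB = 10.6
Shortest HUB→ELM: HUB → ELM = 9.8
Total via HUB: 10.6 + 9.8 = $20.4.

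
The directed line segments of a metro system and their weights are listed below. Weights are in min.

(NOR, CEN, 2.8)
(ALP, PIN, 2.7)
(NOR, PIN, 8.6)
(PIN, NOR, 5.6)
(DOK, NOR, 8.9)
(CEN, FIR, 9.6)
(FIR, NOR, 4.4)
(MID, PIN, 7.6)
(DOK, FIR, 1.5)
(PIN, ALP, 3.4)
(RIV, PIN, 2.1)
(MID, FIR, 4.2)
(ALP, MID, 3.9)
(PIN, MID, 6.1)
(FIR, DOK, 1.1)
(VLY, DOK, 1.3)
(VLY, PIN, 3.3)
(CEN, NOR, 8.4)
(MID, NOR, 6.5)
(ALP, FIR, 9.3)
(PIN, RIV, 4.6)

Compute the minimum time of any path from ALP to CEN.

Settle nodes by increasing distance from ALP:
ALP: 0
PIN: 2.7  (via ALP)
MID: 3.9  (via ALP)
RIV: 7.3  (via PIN)
FIR: 8.1  (via MID)
NOR: 8.3  (via PIN)
DOK: 9.2  (via FIR)
CEN: 11.1  (via NOR)
Shortest route: ALP → PIN → NOR → CEN = 11.1 min.

11.1 min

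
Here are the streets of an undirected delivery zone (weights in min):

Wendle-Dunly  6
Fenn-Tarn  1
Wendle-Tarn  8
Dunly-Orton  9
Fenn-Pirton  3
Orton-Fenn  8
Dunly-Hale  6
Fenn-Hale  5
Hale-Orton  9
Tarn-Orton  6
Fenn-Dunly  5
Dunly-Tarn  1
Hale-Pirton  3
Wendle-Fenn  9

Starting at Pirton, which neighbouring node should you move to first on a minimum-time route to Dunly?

Fenn

Compare a few routes:
Pirton–Hale–Dunly: 3+6 = 9
Pirton–Fenn–Tarn–Dunly: 3+1+1 = 5
Pirton–Fenn–Dunly: 3+5 = 8
Pirton–Hale–Fenn–Tarn–Dunly: 3+5+1+1 = 10
Cheapest is Pirton–Fenn–Tarn–Dunly at 5 min.
So from Pirton the first move is to Fenn.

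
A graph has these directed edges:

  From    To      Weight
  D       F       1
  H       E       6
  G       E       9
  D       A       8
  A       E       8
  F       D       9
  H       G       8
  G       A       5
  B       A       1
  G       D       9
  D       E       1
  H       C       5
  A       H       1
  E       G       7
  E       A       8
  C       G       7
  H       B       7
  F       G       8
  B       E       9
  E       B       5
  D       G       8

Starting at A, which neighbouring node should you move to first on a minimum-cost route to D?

Compare a few routes:
A–H–G–D: 1+8+9 = 18
A–H–C–G–D: 1+5+7+9 = 22
Cheapest is A–H–G–D at 18.
So from A the first move is to H.

H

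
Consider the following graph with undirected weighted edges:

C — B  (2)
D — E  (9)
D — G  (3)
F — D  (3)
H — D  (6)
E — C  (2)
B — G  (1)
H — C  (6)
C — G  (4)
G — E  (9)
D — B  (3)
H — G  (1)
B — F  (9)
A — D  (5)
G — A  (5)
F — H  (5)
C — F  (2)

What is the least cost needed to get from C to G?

Compare a few routes:
C–B–G: 2+1 = 3
C–G: 4 = 4
The minimum is 3 via C–B–G.

3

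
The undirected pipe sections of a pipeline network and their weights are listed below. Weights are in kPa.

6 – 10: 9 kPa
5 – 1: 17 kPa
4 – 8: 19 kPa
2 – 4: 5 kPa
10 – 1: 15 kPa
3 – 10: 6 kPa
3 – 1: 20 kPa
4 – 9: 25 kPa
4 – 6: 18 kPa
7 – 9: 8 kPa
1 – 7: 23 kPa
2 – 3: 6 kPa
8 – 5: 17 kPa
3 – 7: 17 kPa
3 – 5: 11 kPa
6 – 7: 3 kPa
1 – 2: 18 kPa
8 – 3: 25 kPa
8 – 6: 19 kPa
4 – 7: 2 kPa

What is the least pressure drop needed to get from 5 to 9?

Candidate routes:
5 - 3 - 2 - 4 - 7 - 9: 11+6+5+2+8 = 32
5 - 3 - 7 - 9: 11+17+8 = 36
The minimum is 32 kPa via 5 - 3 - 2 - 4 - 7 - 9.

32 kPa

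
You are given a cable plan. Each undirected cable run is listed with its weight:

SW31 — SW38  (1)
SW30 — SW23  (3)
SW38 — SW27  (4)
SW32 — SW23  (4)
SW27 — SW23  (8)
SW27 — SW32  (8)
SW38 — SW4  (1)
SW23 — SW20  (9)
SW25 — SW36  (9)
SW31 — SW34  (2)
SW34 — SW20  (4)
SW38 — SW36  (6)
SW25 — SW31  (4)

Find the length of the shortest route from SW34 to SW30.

16

Shortest distances from SW34:
SW34: 0
SW31: 2  (via SW34)
SW38: 3  (via SW31)
SW20: 4  (via SW34)
SW4: 4  (via SW38)
SW25: 6  (via SW31)
SW27: 7  (via SW38)
SW36: 9  (via SW38)
SW23: 13  (via SW20)
SW32: 15  (via SW27)
SW30: 16  (via SW23)
Shortest route: SW34–SW20–SW23–SW30 = 16.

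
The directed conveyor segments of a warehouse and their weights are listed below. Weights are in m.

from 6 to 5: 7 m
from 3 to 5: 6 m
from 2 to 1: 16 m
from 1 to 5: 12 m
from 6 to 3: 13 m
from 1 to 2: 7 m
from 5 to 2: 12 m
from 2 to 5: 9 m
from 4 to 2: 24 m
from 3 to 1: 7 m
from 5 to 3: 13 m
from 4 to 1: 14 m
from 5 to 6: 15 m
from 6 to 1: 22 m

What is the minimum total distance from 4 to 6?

41 m

Candidate routes:
4 → 2 → 1 → 5 → 6: 24+16+12+15 = 67
4 → 1 → 2 → 5 → 6: 14+7+9+15 = 45
4 → 1 → 5 → 6: 14+12+15 = 41
4 → 2 → 5 → 6: 24+9+15 = 48
The minimum is 41 m via 4 → 1 → 5 → 6.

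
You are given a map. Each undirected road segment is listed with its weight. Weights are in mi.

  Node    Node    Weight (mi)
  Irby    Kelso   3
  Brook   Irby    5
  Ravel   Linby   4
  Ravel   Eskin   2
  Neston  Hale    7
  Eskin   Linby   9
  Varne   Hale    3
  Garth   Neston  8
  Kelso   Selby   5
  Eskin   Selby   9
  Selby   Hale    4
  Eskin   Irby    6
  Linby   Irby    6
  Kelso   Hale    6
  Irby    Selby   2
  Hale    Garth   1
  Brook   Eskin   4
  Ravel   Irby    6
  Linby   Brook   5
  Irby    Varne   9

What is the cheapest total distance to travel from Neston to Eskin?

Enumerating some paths:
Neston - Garth - Hale - Selby - Irby - Eskin: 8+1+4+2+6 = 21
Neston - Hale - Selby - Irby - Eskin: 7+4+2+6 = 19
Neston - Hale - Selby - Eskin: 7+4+9 = 20
Neston - Hale - Selby - Irby - Ravel - Eskin: 7+4+2+6+2 = 21
The minimum is 19 mi via Neston - Hale - Selby - Irby - Eskin.

19 mi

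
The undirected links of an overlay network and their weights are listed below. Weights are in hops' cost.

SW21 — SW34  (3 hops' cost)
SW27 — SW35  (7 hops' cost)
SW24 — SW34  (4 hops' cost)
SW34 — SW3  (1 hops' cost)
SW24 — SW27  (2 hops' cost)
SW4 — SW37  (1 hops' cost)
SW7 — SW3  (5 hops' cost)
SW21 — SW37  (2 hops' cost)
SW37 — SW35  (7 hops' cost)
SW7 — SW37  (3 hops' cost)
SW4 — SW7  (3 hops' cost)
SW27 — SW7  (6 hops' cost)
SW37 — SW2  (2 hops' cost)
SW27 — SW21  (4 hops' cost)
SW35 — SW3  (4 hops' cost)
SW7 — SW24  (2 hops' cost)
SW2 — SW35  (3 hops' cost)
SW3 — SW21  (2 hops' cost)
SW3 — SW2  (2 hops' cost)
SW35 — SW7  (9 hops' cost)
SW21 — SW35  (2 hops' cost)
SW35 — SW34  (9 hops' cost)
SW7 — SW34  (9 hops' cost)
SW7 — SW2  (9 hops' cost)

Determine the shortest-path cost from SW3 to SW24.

Running Dijkstra from SW3:
SW3: 0
SW34: 1  (via SW3)
SW21: 2  (via SW3)
SW2: 2  (via SW3)
SW35: 4  (via SW3)
SW37: 4  (via SW21)
SW24: 5  (via SW34)
Shortest route: SW3–SW34–SW24 = 5 hops' cost.

5 hops' cost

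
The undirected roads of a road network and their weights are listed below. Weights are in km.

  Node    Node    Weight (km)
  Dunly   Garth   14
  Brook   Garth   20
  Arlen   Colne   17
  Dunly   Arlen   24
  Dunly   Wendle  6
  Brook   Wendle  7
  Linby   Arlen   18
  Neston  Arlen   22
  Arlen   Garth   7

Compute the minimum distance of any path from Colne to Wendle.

Enumerating some paths:
Colne - Arlen - Dunly - Wendle: 17+24+6 = 47
Colne - Arlen - Garth - Dunly - Wendle: 17+7+14+6 = 44
The minimum is 44 km via Colne - Arlen - Garth - Dunly - Wendle.

44 km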